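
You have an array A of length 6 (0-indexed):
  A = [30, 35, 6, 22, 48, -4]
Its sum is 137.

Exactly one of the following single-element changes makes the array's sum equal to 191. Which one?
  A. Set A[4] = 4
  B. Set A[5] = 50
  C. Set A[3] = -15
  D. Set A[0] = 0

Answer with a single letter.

Answer: B

Derivation:
Option A: A[4] 48->4, delta=-44, new_sum=137+(-44)=93
Option B: A[5] -4->50, delta=54, new_sum=137+(54)=191 <-- matches target
Option C: A[3] 22->-15, delta=-37, new_sum=137+(-37)=100
Option D: A[0] 30->0, delta=-30, new_sum=137+(-30)=107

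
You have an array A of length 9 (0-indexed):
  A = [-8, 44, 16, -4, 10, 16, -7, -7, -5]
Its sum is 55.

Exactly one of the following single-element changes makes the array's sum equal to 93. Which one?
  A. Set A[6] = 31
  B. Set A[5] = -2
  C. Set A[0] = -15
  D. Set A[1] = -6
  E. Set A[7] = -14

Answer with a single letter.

Option A: A[6] -7->31, delta=38, new_sum=55+(38)=93 <-- matches target
Option B: A[5] 16->-2, delta=-18, new_sum=55+(-18)=37
Option C: A[0] -8->-15, delta=-7, new_sum=55+(-7)=48
Option D: A[1] 44->-6, delta=-50, new_sum=55+(-50)=5
Option E: A[7] -7->-14, delta=-7, new_sum=55+(-7)=48

Answer: A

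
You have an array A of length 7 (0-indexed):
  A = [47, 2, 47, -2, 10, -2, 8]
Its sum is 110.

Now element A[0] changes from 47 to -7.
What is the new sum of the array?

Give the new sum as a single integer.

Answer: 56

Derivation:
Old value at index 0: 47
New value at index 0: -7
Delta = -7 - 47 = -54
New sum = old_sum + delta = 110 + (-54) = 56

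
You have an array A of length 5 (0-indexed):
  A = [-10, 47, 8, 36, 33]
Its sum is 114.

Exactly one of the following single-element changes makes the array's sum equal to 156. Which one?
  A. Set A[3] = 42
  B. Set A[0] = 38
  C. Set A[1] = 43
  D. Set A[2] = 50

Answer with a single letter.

Option A: A[3] 36->42, delta=6, new_sum=114+(6)=120
Option B: A[0] -10->38, delta=48, new_sum=114+(48)=162
Option C: A[1] 47->43, delta=-4, new_sum=114+(-4)=110
Option D: A[2] 8->50, delta=42, new_sum=114+(42)=156 <-- matches target

Answer: D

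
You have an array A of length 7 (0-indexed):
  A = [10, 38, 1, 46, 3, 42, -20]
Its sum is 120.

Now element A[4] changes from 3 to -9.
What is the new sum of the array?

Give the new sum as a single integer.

Old value at index 4: 3
New value at index 4: -9
Delta = -9 - 3 = -12
New sum = old_sum + delta = 120 + (-12) = 108

Answer: 108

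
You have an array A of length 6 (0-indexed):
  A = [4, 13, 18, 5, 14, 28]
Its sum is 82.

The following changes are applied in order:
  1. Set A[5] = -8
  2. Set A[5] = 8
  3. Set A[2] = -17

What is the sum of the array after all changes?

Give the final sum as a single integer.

Initial sum: 82
Change 1: A[5] 28 -> -8, delta = -36, sum = 46
Change 2: A[5] -8 -> 8, delta = 16, sum = 62
Change 3: A[2] 18 -> -17, delta = -35, sum = 27

Answer: 27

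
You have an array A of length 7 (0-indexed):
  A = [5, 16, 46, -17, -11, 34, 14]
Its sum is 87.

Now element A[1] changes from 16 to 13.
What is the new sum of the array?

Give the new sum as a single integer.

Answer: 84

Derivation:
Old value at index 1: 16
New value at index 1: 13
Delta = 13 - 16 = -3
New sum = old_sum + delta = 87 + (-3) = 84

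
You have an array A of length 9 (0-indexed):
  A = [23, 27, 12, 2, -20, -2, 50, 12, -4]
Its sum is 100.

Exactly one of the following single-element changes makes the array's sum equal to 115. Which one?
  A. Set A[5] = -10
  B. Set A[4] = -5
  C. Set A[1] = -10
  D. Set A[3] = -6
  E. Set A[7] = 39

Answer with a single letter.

Answer: B

Derivation:
Option A: A[5] -2->-10, delta=-8, new_sum=100+(-8)=92
Option B: A[4] -20->-5, delta=15, new_sum=100+(15)=115 <-- matches target
Option C: A[1] 27->-10, delta=-37, new_sum=100+(-37)=63
Option D: A[3] 2->-6, delta=-8, new_sum=100+(-8)=92
Option E: A[7] 12->39, delta=27, new_sum=100+(27)=127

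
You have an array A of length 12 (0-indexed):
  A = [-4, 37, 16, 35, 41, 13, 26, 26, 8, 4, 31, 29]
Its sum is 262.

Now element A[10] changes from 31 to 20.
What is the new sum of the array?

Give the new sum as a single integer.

Answer: 251

Derivation:
Old value at index 10: 31
New value at index 10: 20
Delta = 20 - 31 = -11
New sum = old_sum + delta = 262 + (-11) = 251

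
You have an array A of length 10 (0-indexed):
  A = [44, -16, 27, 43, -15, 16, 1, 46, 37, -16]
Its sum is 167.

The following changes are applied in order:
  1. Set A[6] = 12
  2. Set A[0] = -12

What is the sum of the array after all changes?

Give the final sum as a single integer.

Answer: 122

Derivation:
Initial sum: 167
Change 1: A[6] 1 -> 12, delta = 11, sum = 178
Change 2: A[0] 44 -> -12, delta = -56, sum = 122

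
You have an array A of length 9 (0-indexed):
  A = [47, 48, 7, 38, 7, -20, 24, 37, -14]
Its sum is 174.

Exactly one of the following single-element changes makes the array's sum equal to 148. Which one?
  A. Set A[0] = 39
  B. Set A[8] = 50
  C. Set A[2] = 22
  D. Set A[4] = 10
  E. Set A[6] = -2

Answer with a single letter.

Answer: E

Derivation:
Option A: A[0] 47->39, delta=-8, new_sum=174+(-8)=166
Option B: A[8] -14->50, delta=64, new_sum=174+(64)=238
Option C: A[2] 7->22, delta=15, new_sum=174+(15)=189
Option D: A[4] 7->10, delta=3, new_sum=174+(3)=177
Option E: A[6] 24->-2, delta=-26, new_sum=174+(-26)=148 <-- matches target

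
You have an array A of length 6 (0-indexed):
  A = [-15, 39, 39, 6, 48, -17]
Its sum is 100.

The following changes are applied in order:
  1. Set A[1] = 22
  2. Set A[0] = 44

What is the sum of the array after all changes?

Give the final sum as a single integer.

Initial sum: 100
Change 1: A[1] 39 -> 22, delta = -17, sum = 83
Change 2: A[0] -15 -> 44, delta = 59, sum = 142

Answer: 142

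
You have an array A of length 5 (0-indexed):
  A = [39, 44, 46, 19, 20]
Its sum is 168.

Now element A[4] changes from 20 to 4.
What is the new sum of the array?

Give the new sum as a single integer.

Answer: 152

Derivation:
Old value at index 4: 20
New value at index 4: 4
Delta = 4 - 20 = -16
New sum = old_sum + delta = 168 + (-16) = 152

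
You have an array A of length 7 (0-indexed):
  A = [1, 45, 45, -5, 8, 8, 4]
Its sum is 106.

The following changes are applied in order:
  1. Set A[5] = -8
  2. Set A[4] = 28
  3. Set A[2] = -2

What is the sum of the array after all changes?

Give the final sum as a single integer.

Initial sum: 106
Change 1: A[5] 8 -> -8, delta = -16, sum = 90
Change 2: A[4] 8 -> 28, delta = 20, sum = 110
Change 3: A[2] 45 -> -2, delta = -47, sum = 63

Answer: 63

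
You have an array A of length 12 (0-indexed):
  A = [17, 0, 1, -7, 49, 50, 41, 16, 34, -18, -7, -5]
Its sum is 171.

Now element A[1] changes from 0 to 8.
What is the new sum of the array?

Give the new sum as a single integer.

Old value at index 1: 0
New value at index 1: 8
Delta = 8 - 0 = 8
New sum = old_sum + delta = 171 + (8) = 179

Answer: 179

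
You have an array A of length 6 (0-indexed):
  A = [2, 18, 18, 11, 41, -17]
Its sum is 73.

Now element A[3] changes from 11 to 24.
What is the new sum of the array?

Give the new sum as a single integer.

Answer: 86

Derivation:
Old value at index 3: 11
New value at index 3: 24
Delta = 24 - 11 = 13
New sum = old_sum + delta = 73 + (13) = 86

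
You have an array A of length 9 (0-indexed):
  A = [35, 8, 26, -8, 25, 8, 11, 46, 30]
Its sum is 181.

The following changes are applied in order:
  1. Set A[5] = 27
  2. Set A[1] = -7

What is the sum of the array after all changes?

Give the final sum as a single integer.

Initial sum: 181
Change 1: A[5] 8 -> 27, delta = 19, sum = 200
Change 2: A[1] 8 -> -7, delta = -15, sum = 185

Answer: 185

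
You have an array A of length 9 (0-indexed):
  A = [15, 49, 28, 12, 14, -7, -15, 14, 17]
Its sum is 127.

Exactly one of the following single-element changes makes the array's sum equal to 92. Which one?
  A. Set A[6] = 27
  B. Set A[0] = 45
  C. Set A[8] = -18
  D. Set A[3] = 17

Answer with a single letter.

Option A: A[6] -15->27, delta=42, new_sum=127+(42)=169
Option B: A[0] 15->45, delta=30, new_sum=127+(30)=157
Option C: A[8] 17->-18, delta=-35, new_sum=127+(-35)=92 <-- matches target
Option D: A[3] 12->17, delta=5, new_sum=127+(5)=132

Answer: C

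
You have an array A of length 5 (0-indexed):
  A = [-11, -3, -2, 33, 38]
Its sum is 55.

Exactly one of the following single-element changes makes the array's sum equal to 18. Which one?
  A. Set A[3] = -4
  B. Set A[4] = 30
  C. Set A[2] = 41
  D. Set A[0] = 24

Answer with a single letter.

Option A: A[3] 33->-4, delta=-37, new_sum=55+(-37)=18 <-- matches target
Option B: A[4] 38->30, delta=-8, new_sum=55+(-8)=47
Option C: A[2] -2->41, delta=43, new_sum=55+(43)=98
Option D: A[0] -11->24, delta=35, new_sum=55+(35)=90

Answer: A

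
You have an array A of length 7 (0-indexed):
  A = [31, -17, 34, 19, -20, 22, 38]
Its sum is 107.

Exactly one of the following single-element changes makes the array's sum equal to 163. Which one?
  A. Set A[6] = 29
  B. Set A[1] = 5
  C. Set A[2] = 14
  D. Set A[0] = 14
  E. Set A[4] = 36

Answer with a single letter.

Option A: A[6] 38->29, delta=-9, new_sum=107+(-9)=98
Option B: A[1] -17->5, delta=22, new_sum=107+(22)=129
Option C: A[2] 34->14, delta=-20, new_sum=107+(-20)=87
Option D: A[0] 31->14, delta=-17, new_sum=107+(-17)=90
Option E: A[4] -20->36, delta=56, new_sum=107+(56)=163 <-- matches target

Answer: E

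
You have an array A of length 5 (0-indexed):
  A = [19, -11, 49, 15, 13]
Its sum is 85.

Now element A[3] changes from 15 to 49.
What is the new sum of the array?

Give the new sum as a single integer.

Answer: 119

Derivation:
Old value at index 3: 15
New value at index 3: 49
Delta = 49 - 15 = 34
New sum = old_sum + delta = 85 + (34) = 119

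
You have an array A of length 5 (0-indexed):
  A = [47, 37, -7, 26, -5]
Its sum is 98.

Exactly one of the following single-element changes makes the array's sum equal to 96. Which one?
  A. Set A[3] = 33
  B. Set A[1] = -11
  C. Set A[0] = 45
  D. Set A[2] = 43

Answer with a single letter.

Option A: A[3] 26->33, delta=7, new_sum=98+(7)=105
Option B: A[1] 37->-11, delta=-48, new_sum=98+(-48)=50
Option C: A[0] 47->45, delta=-2, new_sum=98+(-2)=96 <-- matches target
Option D: A[2] -7->43, delta=50, new_sum=98+(50)=148

Answer: C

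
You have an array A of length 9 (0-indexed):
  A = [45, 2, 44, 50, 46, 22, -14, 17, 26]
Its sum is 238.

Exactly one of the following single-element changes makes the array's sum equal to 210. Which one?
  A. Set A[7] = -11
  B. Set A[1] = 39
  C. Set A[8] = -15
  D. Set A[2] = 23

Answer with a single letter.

Option A: A[7] 17->-11, delta=-28, new_sum=238+(-28)=210 <-- matches target
Option B: A[1] 2->39, delta=37, new_sum=238+(37)=275
Option C: A[8] 26->-15, delta=-41, new_sum=238+(-41)=197
Option D: A[2] 44->23, delta=-21, new_sum=238+(-21)=217

Answer: A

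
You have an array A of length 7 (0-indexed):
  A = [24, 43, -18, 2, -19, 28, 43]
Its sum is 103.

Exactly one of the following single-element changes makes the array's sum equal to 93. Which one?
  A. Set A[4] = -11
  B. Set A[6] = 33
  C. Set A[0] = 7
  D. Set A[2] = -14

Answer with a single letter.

Option A: A[4] -19->-11, delta=8, new_sum=103+(8)=111
Option B: A[6] 43->33, delta=-10, new_sum=103+(-10)=93 <-- matches target
Option C: A[0] 24->7, delta=-17, new_sum=103+(-17)=86
Option D: A[2] -18->-14, delta=4, new_sum=103+(4)=107

Answer: B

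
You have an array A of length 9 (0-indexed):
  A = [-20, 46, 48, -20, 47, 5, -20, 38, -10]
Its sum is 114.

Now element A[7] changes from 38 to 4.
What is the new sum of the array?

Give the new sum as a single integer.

Old value at index 7: 38
New value at index 7: 4
Delta = 4 - 38 = -34
New sum = old_sum + delta = 114 + (-34) = 80

Answer: 80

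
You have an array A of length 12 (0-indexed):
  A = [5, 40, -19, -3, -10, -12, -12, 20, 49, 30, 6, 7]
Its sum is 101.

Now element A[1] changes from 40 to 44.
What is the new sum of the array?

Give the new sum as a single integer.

Old value at index 1: 40
New value at index 1: 44
Delta = 44 - 40 = 4
New sum = old_sum + delta = 101 + (4) = 105

Answer: 105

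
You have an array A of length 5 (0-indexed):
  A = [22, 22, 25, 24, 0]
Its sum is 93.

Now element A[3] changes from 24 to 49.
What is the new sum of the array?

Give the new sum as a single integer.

Old value at index 3: 24
New value at index 3: 49
Delta = 49 - 24 = 25
New sum = old_sum + delta = 93 + (25) = 118

Answer: 118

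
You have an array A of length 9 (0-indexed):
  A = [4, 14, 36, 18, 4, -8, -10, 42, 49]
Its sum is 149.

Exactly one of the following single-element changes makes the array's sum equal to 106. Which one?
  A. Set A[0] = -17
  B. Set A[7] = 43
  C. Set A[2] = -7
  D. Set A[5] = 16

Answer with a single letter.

Answer: C

Derivation:
Option A: A[0] 4->-17, delta=-21, new_sum=149+(-21)=128
Option B: A[7] 42->43, delta=1, new_sum=149+(1)=150
Option C: A[2] 36->-7, delta=-43, new_sum=149+(-43)=106 <-- matches target
Option D: A[5] -8->16, delta=24, new_sum=149+(24)=173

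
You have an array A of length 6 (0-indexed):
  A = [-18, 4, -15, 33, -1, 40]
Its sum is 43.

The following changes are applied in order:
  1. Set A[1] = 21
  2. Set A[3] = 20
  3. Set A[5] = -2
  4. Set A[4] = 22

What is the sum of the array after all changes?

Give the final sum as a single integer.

Answer: 28

Derivation:
Initial sum: 43
Change 1: A[1] 4 -> 21, delta = 17, sum = 60
Change 2: A[3] 33 -> 20, delta = -13, sum = 47
Change 3: A[5] 40 -> -2, delta = -42, sum = 5
Change 4: A[4] -1 -> 22, delta = 23, sum = 28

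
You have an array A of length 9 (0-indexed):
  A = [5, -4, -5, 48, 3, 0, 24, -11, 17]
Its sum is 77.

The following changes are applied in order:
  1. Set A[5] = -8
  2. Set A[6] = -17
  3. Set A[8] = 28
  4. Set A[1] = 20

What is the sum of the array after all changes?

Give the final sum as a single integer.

Initial sum: 77
Change 1: A[5] 0 -> -8, delta = -8, sum = 69
Change 2: A[6] 24 -> -17, delta = -41, sum = 28
Change 3: A[8] 17 -> 28, delta = 11, sum = 39
Change 4: A[1] -4 -> 20, delta = 24, sum = 63

Answer: 63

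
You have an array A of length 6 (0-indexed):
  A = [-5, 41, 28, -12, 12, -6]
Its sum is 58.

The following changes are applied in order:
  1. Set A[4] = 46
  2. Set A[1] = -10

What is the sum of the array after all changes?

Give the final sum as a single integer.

Answer: 41

Derivation:
Initial sum: 58
Change 1: A[4] 12 -> 46, delta = 34, sum = 92
Change 2: A[1] 41 -> -10, delta = -51, sum = 41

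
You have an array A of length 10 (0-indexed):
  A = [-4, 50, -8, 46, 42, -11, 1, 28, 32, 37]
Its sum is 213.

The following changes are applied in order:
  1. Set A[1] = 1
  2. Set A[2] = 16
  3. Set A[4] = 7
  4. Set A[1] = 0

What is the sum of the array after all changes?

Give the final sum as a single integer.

Initial sum: 213
Change 1: A[1] 50 -> 1, delta = -49, sum = 164
Change 2: A[2] -8 -> 16, delta = 24, sum = 188
Change 3: A[4] 42 -> 7, delta = -35, sum = 153
Change 4: A[1] 1 -> 0, delta = -1, sum = 152

Answer: 152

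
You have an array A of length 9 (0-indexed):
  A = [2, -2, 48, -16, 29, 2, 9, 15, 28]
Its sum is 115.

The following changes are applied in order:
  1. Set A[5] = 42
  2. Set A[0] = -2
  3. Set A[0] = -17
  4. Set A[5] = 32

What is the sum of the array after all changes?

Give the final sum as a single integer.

Initial sum: 115
Change 1: A[5] 2 -> 42, delta = 40, sum = 155
Change 2: A[0] 2 -> -2, delta = -4, sum = 151
Change 3: A[0] -2 -> -17, delta = -15, sum = 136
Change 4: A[5] 42 -> 32, delta = -10, sum = 126

Answer: 126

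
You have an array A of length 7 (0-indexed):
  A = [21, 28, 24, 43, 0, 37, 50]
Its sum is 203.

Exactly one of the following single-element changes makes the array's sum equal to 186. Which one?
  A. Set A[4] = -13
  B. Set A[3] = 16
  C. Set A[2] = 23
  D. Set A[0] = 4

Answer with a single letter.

Answer: D

Derivation:
Option A: A[4] 0->-13, delta=-13, new_sum=203+(-13)=190
Option B: A[3] 43->16, delta=-27, new_sum=203+(-27)=176
Option C: A[2] 24->23, delta=-1, new_sum=203+(-1)=202
Option D: A[0] 21->4, delta=-17, new_sum=203+(-17)=186 <-- matches target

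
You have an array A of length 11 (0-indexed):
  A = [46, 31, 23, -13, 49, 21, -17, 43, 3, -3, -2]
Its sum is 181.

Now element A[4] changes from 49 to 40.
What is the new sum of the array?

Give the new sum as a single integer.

Old value at index 4: 49
New value at index 4: 40
Delta = 40 - 49 = -9
New sum = old_sum + delta = 181 + (-9) = 172

Answer: 172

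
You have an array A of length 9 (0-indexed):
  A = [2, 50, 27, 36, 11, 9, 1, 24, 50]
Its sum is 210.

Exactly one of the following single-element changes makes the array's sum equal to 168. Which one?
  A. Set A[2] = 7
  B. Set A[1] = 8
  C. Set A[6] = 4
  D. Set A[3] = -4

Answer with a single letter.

Answer: B

Derivation:
Option A: A[2] 27->7, delta=-20, new_sum=210+(-20)=190
Option B: A[1] 50->8, delta=-42, new_sum=210+(-42)=168 <-- matches target
Option C: A[6] 1->4, delta=3, new_sum=210+(3)=213
Option D: A[3] 36->-4, delta=-40, new_sum=210+(-40)=170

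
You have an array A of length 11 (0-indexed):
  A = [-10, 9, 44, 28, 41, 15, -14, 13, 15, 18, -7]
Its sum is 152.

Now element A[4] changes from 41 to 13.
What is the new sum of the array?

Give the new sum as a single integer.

Answer: 124

Derivation:
Old value at index 4: 41
New value at index 4: 13
Delta = 13 - 41 = -28
New sum = old_sum + delta = 152 + (-28) = 124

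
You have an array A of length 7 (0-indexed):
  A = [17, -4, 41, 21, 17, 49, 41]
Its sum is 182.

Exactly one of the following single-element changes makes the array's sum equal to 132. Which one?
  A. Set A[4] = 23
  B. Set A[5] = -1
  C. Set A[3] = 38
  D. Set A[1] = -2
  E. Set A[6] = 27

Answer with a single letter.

Option A: A[4] 17->23, delta=6, new_sum=182+(6)=188
Option B: A[5] 49->-1, delta=-50, new_sum=182+(-50)=132 <-- matches target
Option C: A[3] 21->38, delta=17, new_sum=182+(17)=199
Option D: A[1] -4->-2, delta=2, new_sum=182+(2)=184
Option E: A[6] 41->27, delta=-14, new_sum=182+(-14)=168

Answer: B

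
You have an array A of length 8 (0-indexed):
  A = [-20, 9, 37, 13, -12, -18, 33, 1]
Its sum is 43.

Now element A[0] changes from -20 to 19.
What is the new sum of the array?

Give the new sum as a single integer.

Old value at index 0: -20
New value at index 0: 19
Delta = 19 - -20 = 39
New sum = old_sum + delta = 43 + (39) = 82

Answer: 82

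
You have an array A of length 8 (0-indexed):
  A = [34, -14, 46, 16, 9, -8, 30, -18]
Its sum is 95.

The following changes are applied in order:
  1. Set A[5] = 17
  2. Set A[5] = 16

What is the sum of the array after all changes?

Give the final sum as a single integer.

Answer: 119

Derivation:
Initial sum: 95
Change 1: A[5] -8 -> 17, delta = 25, sum = 120
Change 2: A[5] 17 -> 16, delta = -1, sum = 119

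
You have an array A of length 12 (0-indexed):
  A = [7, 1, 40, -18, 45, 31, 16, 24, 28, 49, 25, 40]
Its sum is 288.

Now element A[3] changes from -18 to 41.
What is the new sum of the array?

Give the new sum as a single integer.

Old value at index 3: -18
New value at index 3: 41
Delta = 41 - -18 = 59
New sum = old_sum + delta = 288 + (59) = 347

Answer: 347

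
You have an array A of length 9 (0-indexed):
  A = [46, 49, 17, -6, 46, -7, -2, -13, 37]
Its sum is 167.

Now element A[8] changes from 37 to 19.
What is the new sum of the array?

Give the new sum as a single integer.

Old value at index 8: 37
New value at index 8: 19
Delta = 19 - 37 = -18
New sum = old_sum + delta = 167 + (-18) = 149

Answer: 149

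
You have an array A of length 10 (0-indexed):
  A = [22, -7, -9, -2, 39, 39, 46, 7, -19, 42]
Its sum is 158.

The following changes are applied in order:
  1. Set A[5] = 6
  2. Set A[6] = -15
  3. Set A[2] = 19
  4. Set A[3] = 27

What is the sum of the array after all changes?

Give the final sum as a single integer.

Answer: 121

Derivation:
Initial sum: 158
Change 1: A[5] 39 -> 6, delta = -33, sum = 125
Change 2: A[6] 46 -> -15, delta = -61, sum = 64
Change 3: A[2] -9 -> 19, delta = 28, sum = 92
Change 4: A[3] -2 -> 27, delta = 29, sum = 121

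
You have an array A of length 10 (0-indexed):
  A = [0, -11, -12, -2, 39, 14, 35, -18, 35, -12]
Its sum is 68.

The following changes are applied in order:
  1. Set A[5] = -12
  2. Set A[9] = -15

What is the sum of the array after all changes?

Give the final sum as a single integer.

Initial sum: 68
Change 1: A[5] 14 -> -12, delta = -26, sum = 42
Change 2: A[9] -12 -> -15, delta = -3, sum = 39

Answer: 39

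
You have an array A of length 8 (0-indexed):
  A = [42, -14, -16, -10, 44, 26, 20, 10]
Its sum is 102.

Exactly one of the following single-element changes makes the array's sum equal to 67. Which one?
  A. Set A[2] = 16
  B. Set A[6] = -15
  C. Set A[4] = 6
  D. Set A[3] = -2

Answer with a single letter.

Option A: A[2] -16->16, delta=32, new_sum=102+(32)=134
Option B: A[6] 20->-15, delta=-35, new_sum=102+(-35)=67 <-- matches target
Option C: A[4] 44->6, delta=-38, new_sum=102+(-38)=64
Option D: A[3] -10->-2, delta=8, new_sum=102+(8)=110

Answer: B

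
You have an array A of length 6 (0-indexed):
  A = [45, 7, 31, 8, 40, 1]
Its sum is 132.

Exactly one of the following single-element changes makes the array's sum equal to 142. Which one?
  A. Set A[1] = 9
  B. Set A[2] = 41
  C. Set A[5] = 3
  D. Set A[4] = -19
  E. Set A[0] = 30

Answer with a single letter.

Answer: B

Derivation:
Option A: A[1] 7->9, delta=2, new_sum=132+(2)=134
Option B: A[2] 31->41, delta=10, new_sum=132+(10)=142 <-- matches target
Option C: A[5] 1->3, delta=2, new_sum=132+(2)=134
Option D: A[4] 40->-19, delta=-59, new_sum=132+(-59)=73
Option E: A[0] 45->30, delta=-15, new_sum=132+(-15)=117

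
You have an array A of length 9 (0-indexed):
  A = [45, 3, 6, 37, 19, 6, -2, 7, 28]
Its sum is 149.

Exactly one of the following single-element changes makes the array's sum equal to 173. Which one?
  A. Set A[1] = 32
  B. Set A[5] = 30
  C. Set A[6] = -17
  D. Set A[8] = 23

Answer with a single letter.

Option A: A[1] 3->32, delta=29, new_sum=149+(29)=178
Option B: A[5] 6->30, delta=24, new_sum=149+(24)=173 <-- matches target
Option C: A[6] -2->-17, delta=-15, new_sum=149+(-15)=134
Option D: A[8] 28->23, delta=-5, new_sum=149+(-5)=144

Answer: B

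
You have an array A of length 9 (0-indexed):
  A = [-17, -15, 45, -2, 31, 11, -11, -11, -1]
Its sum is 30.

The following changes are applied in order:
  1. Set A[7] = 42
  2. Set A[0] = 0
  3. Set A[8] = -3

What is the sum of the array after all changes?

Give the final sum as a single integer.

Answer: 98

Derivation:
Initial sum: 30
Change 1: A[7] -11 -> 42, delta = 53, sum = 83
Change 2: A[0] -17 -> 0, delta = 17, sum = 100
Change 3: A[8] -1 -> -3, delta = -2, sum = 98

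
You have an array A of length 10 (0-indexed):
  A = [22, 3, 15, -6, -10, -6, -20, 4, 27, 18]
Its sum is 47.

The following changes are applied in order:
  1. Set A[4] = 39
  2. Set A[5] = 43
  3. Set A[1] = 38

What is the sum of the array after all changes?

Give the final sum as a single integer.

Answer: 180

Derivation:
Initial sum: 47
Change 1: A[4] -10 -> 39, delta = 49, sum = 96
Change 2: A[5] -6 -> 43, delta = 49, sum = 145
Change 3: A[1] 3 -> 38, delta = 35, sum = 180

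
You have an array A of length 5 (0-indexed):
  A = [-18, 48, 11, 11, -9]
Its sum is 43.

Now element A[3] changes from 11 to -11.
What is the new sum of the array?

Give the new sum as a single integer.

Answer: 21

Derivation:
Old value at index 3: 11
New value at index 3: -11
Delta = -11 - 11 = -22
New sum = old_sum + delta = 43 + (-22) = 21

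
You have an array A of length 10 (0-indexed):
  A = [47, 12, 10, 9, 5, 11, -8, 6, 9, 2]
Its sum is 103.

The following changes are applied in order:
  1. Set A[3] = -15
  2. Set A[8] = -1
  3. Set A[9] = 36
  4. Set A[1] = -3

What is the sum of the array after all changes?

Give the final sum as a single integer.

Answer: 88

Derivation:
Initial sum: 103
Change 1: A[3] 9 -> -15, delta = -24, sum = 79
Change 2: A[8] 9 -> -1, delta = -10, sum = 69
Change 3: A[9] 2 -> 36, delta = 34, sum = 103
Change 4: A[1] 12 -> -3, delta = -15, sum = 88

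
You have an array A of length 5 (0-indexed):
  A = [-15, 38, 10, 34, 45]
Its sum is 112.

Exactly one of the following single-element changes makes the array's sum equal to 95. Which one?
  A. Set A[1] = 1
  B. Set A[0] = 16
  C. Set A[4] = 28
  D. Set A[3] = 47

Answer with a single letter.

Answer: C

Derivation:
Option A: A[1] 38->1, delta=-37, new_sum=112+(-37)=75
Option B: A[0] -15->16, delta=31, new_sum=112+(31)=143
Option C: A[4] 45->28, delta=-17, new_sum=112+(-17)=95 <-- matches target
Option D: A[3] 34->47, delta=13, new_sum=112+(13)=125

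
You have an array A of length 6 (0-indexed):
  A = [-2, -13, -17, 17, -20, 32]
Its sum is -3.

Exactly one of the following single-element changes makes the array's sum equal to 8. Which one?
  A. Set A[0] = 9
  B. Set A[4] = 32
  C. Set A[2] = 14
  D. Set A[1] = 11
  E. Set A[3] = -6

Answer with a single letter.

Option A: A[0] -2->9, delta=11, new_sum=-3+(11)=8 <-- matches target
Option B: A[4] -20->32, delta=52, new_sum=-3+(52)=49
Option C: A[2] -17->14, delta=31, new_sum=-3+(31)=28
Option D: A[1] -13->11, delta=24, new_sum=-3+(24)=21
Option E: A[3] 17->-6, delta=-23, new_sum=-3+(-23)=-26

Answer: A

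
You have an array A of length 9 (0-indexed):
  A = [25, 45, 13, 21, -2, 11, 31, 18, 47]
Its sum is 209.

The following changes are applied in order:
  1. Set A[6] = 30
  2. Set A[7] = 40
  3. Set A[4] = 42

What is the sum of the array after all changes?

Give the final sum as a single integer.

Initial sum: 209
Change 1: A[6] 31 -> 30, delta = -1, sum = 208
Change 2: A[7] 18 -> 40, delta = 22, sum = 230
Change 3: A[4] -2 -> 42, delta = 44, sum = 274

Answer: 274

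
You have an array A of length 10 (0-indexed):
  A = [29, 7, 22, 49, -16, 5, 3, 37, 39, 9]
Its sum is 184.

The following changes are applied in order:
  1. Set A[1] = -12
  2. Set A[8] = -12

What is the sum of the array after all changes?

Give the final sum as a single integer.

Initial sum: 184
Change 1: A[1] 7 -> -12, delta = -19, sum = 165
Change 2: A[8] 39 -> -12, delta = -51, sum = 114

Answer: 114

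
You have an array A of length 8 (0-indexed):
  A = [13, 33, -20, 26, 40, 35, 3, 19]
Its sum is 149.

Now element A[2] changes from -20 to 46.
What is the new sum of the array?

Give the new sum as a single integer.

Answer: 215

Derivation:
Old value at index 2: -20
New value at index 2: 46
Delta = 46 - -20 = 66
New sum = old_sum + delta = 149 + (66) = 215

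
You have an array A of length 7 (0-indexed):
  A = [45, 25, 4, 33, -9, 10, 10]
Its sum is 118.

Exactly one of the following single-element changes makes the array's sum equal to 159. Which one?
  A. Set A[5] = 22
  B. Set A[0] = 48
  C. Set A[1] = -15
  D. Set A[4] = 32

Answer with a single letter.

Answer: D

Derivation:
Option A: A[5] 10->22, delta=12, new_sum=118+(12)=130
Option B: A[0] 45->48, delta=3, new_sum=118+(3)=121
Option C: A[1] 25->-15, delta=-40, new_sum=118+(-40)=78
Option D: A[4] -9->32, delta=41, new_sum=118+(41)=159 <-- matches target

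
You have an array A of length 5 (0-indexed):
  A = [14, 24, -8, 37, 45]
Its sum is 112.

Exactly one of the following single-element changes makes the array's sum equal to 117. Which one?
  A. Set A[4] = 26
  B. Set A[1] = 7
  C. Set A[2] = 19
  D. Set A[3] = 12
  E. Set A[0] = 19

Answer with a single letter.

Option A: A[4] 45->26, delta=-19, new_sum=112+(-19)=93
Option B: A[1] 24->7, delta=-17, new_sum=112+(-17)=95
Option C: A[2] -8->19, delta=27, new_sum=112+(27)=139
Option D: A[3] 37->12, delta=-25, new_sum=112+(-25)=87
Option E: A[0] 14->19, delta=5, new_sum=112+(5)=117 <-- matches target

Answer: E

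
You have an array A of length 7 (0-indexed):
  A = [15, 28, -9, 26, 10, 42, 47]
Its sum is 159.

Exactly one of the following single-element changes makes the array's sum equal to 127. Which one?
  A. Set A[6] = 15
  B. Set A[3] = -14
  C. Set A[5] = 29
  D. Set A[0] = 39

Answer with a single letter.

Option A: A[6] 47->15, delta=-32, new_sum=159+(-32)=127 <-- matches target
Option B: A[3] 26->-14, delta=-40, new_sum=159+(-40)=119
Option C: A[5] 42->29, delta=-13, new_sum=159+(-13)=146
Option D: A[0] 15->39, delta=24, new_sum=159+(24)=183

Answer: A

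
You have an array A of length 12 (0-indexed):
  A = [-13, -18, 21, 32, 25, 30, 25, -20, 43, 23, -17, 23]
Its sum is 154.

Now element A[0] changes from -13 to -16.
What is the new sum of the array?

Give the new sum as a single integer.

Answer: 151

Derivation:
Old value at index 0: -13
New value at index 0: -16
Delta = -16 - -13 = -3
New sum = old_sum + delta = 154 + (-3) = 151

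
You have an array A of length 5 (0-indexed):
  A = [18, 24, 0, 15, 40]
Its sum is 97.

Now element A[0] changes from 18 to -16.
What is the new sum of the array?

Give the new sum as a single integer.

Old value at index 0: 18
New value at index 0: -16
Delta = -16 - 18 = -34
New sum = old_sum + delta = 97 + (-34) = 63

Answer: 63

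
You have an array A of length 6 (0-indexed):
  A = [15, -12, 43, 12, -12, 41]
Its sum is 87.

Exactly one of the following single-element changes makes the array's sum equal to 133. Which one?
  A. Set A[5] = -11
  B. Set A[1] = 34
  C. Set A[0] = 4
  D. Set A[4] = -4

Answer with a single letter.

Answer: B

Derivation:
Option A: A[5] 41->-11, delta=-52, new_sum=87+(-52)=35
Option B: A[1] -12->34, delta=46, new_sum=87+(46)=133 <-- matches target
Option C: A[0] 15->4, delta=-11, new_sum=87+(-11)=76
Option D: A[4] -12->-4, delta=8, new_sum=87+(8)=95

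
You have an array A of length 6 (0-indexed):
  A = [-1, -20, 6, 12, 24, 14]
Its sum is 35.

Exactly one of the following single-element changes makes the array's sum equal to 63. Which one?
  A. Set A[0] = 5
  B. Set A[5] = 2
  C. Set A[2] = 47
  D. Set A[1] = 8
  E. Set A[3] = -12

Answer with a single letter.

Answer: D

Derivation:
Option A: A[0] -1->5, delta=6, new_sum=35+(6)=41
Option B: A[5] 14->2, delta=-12, new_sum=35+(-12)=23
Option C: A[2] 6->47, delta=41, new_sum=35+(41)=76
Option D: A[1] -20->8, delta=28, new_sum=35+(28)=63 <-- matches target
Option E: A[3] 12->-12, delta=-24, new_sum=35+(-24)=11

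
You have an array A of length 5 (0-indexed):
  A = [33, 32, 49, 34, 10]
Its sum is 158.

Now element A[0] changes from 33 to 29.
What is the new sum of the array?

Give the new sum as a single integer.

Old value at index 0: 33
New value at index 0: 29
Delta = 29 - 33 = -4
New sum = old_sum + delta = 158 + (-4) = 154

Answer: 154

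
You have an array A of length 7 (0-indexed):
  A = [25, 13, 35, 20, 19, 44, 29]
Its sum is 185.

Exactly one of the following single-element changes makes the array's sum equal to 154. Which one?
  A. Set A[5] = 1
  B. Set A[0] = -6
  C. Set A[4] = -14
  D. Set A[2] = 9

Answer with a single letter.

Answer: B

Derivation:
Option A: A[5] 44->1, delta=-43, new_sum=185+(-43)=142
Option B: A[0] 25->-6, delta=-31, new_sum=185+(-31)=154 <-- matches target
Option C: A[4] 19->-14, delta=-33, new_sum=185+(-33)=152
Option D: A[2] 35->9, delta=-26, new_sum=185+(-26)=159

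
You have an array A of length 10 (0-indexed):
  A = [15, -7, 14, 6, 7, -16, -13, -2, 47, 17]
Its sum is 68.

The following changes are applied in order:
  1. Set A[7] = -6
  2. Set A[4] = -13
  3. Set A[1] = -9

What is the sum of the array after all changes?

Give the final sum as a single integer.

Initial sum: 68
Change 1: A[7] -2 -> -6, delta = -4, sum = 64
Change 2: A[4] 7 -> -13, delta = -20, sum = 44
Change 3: A[1] -7 -> -9, delta = -2, sum = 42

Answer: 42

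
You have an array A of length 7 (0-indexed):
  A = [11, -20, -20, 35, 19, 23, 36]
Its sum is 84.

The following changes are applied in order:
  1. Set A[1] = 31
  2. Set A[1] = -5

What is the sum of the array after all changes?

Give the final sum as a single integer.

Answer: 99

Derivation:
Initial sum: 84
Change 1: A[1] -20 -> 31, delta = 51, sum = 135
Change 2: A[1] 31 -> -5, delta = -36, sum = 99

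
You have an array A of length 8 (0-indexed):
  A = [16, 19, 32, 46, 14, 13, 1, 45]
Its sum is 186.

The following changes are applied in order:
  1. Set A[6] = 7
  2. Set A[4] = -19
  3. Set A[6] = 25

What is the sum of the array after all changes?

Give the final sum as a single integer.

Initial sum: 186
Change 1: A[6] 1 -> 7, delta = 6, sum = 192
Change 2: A[4] 14 -> -19, delta = -33, sum = 159
Change 3: A[6] 7 -> 25, delta = 18, sum = 177

Answer: 177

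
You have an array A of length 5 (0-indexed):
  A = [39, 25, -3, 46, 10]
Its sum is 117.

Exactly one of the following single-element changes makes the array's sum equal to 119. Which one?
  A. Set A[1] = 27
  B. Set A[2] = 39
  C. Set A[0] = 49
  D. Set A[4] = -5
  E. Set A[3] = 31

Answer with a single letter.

Answer: A

Derivation:
Option A: A[1] 25->27, delta=2, new_sum=117+(2)=119 <-- matches target
Option B: A[2] -3->39, delta=42, new_sum=117+(42)=159
Option C: A[0] 39->49, delta=10, new_sum=117+(10)=127
Option D: A[4] 10->-5, delta=-15, new_sum=117+(-15)=102
Option E: A[3] 46->31, delta=-15, new_sum=117+(-15)=102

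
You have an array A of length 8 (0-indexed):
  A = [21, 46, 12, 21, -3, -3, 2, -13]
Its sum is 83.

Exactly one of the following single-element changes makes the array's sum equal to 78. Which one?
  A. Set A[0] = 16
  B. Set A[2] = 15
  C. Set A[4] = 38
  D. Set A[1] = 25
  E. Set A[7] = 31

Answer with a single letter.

Answer: A

Derivation:
Option A: A[0] 21->16, delta=-5, new_sum=83+(-5)=78 <-- matches target
Option B: A[2] 12->15, delta=3, new_sum=83+(3)=86
Option C: A[4] -3->38, delta=41, new_sum=83+(41)=124
Option D: A[1] 46->25, delta=-21, new_sum=83+(-21)=62
Option E: A[7] -13->31, delta=44, new_sum=83+(44)=127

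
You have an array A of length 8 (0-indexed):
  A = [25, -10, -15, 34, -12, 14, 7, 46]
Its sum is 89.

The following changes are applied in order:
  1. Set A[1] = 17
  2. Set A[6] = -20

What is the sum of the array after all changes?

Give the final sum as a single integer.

Answer: 89

Derivation:
Initial sum: 89
Change 1: A[1] -10 -> 17, delta = 27, sum = 116
Change 2: A[6] 7 -> -20, delta = -27, sum = 89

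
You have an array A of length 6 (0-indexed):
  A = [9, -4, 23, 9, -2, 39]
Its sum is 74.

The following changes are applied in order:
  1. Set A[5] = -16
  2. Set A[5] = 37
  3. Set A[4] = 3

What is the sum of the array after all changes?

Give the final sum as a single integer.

Answer: 77

Derivation:
Initial sum: 74
Change 1: A[5] 39 -> -16, delta = -55, sum = 19
Change 2: A[5] -16 -> 37, delta = 53, sum = 72
Change 3: A[4] -2 -> 3, delta = 5, sum = 77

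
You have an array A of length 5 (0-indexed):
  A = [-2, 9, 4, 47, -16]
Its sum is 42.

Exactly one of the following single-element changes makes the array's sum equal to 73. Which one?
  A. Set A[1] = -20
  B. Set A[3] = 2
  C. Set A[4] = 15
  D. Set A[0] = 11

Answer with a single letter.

Option A: A[1] 9->-20, delta=-29, new_sum=42+(-29)=13
Option B: A[3] 47->2, delta=-45, new_sum=42+(-45)=-3
Option C: A[4] -16->15, delta=31, new_sum=42+(31)=73 <-- matches target
Option D: A[0] -2->11, delta=13, new_sum=42+(13)=55

Answer: C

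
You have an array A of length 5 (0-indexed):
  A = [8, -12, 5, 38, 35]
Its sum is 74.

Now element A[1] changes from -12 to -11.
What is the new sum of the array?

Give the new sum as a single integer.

Old value at index 1: -12
New value at index 1: -11
Delta = -11 - -12 = 1
New sum = old_sum + delta = 74 + (1) = 75

Answer: 75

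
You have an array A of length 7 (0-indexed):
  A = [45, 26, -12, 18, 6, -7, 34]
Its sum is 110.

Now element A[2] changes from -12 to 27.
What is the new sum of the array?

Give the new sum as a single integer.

Old value at index 2: -12
New value at index 2: 27
Delta = 27 - -12 = 39
New sum = old_sum + delta = 110 + (39) = 149

Answer: 149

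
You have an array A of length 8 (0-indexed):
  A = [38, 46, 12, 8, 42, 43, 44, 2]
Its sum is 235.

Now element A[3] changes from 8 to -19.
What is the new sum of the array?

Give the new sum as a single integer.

Old value at index 3: 8
New value at index 3: -19
Delta = -19 - 8 = -27
New sum = old_sum + delta = 235 + (-27) = 208

Answer: 208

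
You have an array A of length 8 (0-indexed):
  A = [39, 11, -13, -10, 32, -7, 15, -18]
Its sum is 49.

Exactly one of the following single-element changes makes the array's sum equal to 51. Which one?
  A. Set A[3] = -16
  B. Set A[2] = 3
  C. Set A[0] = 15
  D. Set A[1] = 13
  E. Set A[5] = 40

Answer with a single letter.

Option A: A[3] -10->-16, delta=-6, new_sum=49+(-6)=43
Option B: A[2] -13->3, delta=16, new_sum=49+(16)=65
Option C: A[0] 39->15, delta=-24, new_sum=49+(-24)=25
Option D: A[1] 11->13, delta=2, new_sum=49+(2)=51 <-- matches target
Option E: A[5] -7->40, delta=47, new_sum=49+(47)=96

Answer: D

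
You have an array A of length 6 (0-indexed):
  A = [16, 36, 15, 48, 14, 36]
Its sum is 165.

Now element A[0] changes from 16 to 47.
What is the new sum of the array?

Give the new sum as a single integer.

Old value at index 0: 16
New value at index 0: 47
Delta = 47 - 16 = 31
New sum = old_sum + delta = 165 + (31) = 196

Answer: 196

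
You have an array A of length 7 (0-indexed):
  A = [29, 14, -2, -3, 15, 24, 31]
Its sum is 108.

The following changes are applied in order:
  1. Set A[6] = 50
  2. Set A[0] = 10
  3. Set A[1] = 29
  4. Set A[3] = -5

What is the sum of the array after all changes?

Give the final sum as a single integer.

Answer: 121

Derivation:
Initial sum: 108
Change 1: A[6] 31 -> 50, delta = 19, sum = 127
Change 2: A[0] 29 -> 10, delta = -19, sum = 108
Change 3: A[1] 14 -> 29, delta = 15, sum = 123
Change 4: A[3] -3 -> -5, delta = -2, sum = 121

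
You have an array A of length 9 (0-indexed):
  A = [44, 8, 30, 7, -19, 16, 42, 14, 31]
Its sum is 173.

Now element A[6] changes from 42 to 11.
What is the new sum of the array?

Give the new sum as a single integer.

Old value at index 6: 42
New value at index 6: 11
Delta = 11 - 42 = -31
New sum = old_sum + delta = 173 + (-31) = 142

Answer: 142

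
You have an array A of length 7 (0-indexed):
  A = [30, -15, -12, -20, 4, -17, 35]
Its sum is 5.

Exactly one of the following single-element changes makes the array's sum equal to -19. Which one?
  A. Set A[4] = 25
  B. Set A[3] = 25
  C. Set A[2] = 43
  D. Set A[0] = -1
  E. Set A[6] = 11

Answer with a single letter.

Answer: E

Derivation:
Option A: A[4] 4->25, delta=21, new_sum=5+(21)=26
Option B: A[3] -20->25, delta=45, new_sum=5+(45)=50
Option C: A[2] -12->43, delta=55, new_sum=5+(55)=60
Option D: A[0] 30->-1, delta=-31, new_sum=5+(-31)=-26
Option E: A[6] 35->11, delta=-24, new_sum=5+(-24)=-19 <-- matches target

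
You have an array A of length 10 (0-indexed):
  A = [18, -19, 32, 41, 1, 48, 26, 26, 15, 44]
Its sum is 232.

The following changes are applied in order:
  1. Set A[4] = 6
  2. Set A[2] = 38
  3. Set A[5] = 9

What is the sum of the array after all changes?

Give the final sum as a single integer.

Answer: 204

Derivation:
Initial sum: 232
Change 1: A[4] 1 -> 6, delta = 5, sum = 237
Change 2: A[2] 32 -> 38, delta = 6, sum = 243
Change 3: A[5] 48 -> 9, delta = -39, sum = 204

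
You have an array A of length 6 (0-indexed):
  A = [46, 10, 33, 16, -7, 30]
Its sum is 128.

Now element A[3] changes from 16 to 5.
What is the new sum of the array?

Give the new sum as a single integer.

Answer: 117

Derivation:
Old value at index 3: 16
New value at index 3: 5
Delta = 5 - 16 = -11
New sum = old_sum + delta = 128 + (-11) = 117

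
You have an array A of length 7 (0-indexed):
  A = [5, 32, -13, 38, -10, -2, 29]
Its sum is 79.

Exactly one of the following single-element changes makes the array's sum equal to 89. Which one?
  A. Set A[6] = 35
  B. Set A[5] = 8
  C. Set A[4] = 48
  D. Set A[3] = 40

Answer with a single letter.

Answer: B

Derivation:
Option A: A[6] 29->35, delta=6, new_sum=79+(6)=85
Option B: A[5] -2->8, delta=10, new_sum=79+(10)=89 <-- matches target
Option C: A[4] -10->48, delta=58, new_sum=79+(58)=137
Option D: A[3] 38->40, delta=2, new_sum=79+(2)=81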